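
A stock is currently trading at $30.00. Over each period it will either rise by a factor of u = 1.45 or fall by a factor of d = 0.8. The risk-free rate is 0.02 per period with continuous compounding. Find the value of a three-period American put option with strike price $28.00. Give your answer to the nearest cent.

Risk-neutral probability p = (e^0.02 − 0.8)/(1.45 − 0.8) = 0.2202/0.6500 = 0.3388
Terminal stock prices: S_uuu = 91.46, S_uud = 50.46, S_udd = 27.84, S_ddd = 15.36
Terminal payoffs (K − S): max(-63.46, 0) = 0, max(-22.46, 0) = 0, max(0.16, 0) = 0.16, max(12.64, 0) = 12.64
Node uu (S = 63.08): continuation = e^(−0.02)·[0.3388·0.0000 + 0.6612·0.0000] = 0.0000; exercise value = 0.0000 ≤ continuation, so V_uu = 0.0000
Node ud (S = 34.8): continuation = e^(−0.02)·[0.3388·0.0000 + 0.6612·0.1600] = 0.1037; exercise value = 0.0000 ≤ continuation, so V_ud = 0.1037
Node dd (S = 19.2): continuation = e^(−0.02)·[0.3388·0.1600 + 0.6612·12.6400] = 8.2456; exercise value = 8.8000 > continuation, so V_dd = 8.8000 (exercise)
Node u (S = 43.5): continuation = e^(−0.02)·[0.3388·0.0000 + 0.6612·0.1037] = 0.0672; exercise value = 0.0000 ≤ continuation, so V_u = 0.0672
Node d (S = 24): continuation = e^(−0.02)·[0.3388·0.1037 + 0.6612·8.8000] = 5.7380; exercise value = 4.0000 ≤ continuation, so V_d = 5.7380
Node 0 (S = 30): continuation = e^(−0.02)·[0.3388·0.0672 + 0.6612·5.7380] = 3.7413; exercise value = 0.0000 ≤ continuation, so V_0 = 3.7413

$3.74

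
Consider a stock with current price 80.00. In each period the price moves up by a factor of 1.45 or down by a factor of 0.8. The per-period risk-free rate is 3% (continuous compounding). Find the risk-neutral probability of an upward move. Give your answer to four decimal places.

p = 0.3545

Risk-neutral probability p = (e^0.03 − 0.8)/(1.45 − 0.8) = 0.2305/0.6500 = 0.3545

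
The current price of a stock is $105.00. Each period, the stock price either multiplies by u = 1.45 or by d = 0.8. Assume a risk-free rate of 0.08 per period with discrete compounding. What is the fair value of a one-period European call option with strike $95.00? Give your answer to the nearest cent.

Risk-neutral probability p = (1 + 0.08 − 0.8)/(1.45 − 0.8) = 0.2800/0.6500 = 0.4308
Terminal stock prices: S_u = 152.2, S_d = 84
Terminal payoffs (S − K): max(57.25, 0) = 57.25, max(-11, 0) = 0
Node 0 (S = 105): V_0 = 1/1.08·[0.4308·57.2500 + 0.5692·0.0000] = 22.8348

$22.83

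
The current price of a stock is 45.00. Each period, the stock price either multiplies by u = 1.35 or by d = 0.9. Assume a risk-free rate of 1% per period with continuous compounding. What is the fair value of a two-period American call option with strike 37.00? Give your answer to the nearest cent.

Risk-neutral probability p = (e^0.01 − 0.9)/(1.35 − 0.9) = 0.1101/0.4500 = 0.2446
Terminal stock prices: S_uu = 82.01, S_ud = 54.68, S_dd = 36.45
Terminal payoffs (S − K): max(45.01, 0) = 45.01, max(17.68, 0) = 17.68, max(-0.55, 0) = 0
Node u (S = 60.75): continuation = e^(−0.01)·[0.2446·45.0125 + 0.7554·17.6750] = 24.1182; exercise value = 23.7500 ≤ continuation, so V_u = 24.1182
Node d (S = 40.5): continuation = e^(−0.01)·[0.2446·17.6750 + 0.7554·0.0000] = 4.2795; exercise value = 3.5000 ≤ continuation, so V_d = 4.2795
Node 0 (S = 45): continuation = e^(−0.01)·[0.2446·24.1182 + 0.7554·4.2795] = 9.0403; exercise value = 8.0000 ≤ continuation, so V_0 = 9.0403

9.04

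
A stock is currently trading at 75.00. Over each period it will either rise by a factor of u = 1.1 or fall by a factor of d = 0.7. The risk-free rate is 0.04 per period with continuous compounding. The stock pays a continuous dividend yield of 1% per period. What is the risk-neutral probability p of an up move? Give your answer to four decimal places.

Per-period risk-free factor R = e^0.04 = 1.0408; dividend-adjusted growth = e^(0.04−0.01) = 1.0305.
Risk-neutral probability p = (1.0305 − 0.7)/(1.1 − 0.7) = 0.3305/0.4000 = 0.8261

p = 0.8261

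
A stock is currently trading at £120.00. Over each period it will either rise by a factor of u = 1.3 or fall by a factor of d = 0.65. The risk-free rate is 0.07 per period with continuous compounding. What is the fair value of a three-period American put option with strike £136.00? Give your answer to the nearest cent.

Risk-neutral probability p = (e^0.07 − 0.65)/(1.3 − 0.65) = 0.4225/0.6500 = 0.6500
Terminal stock prices: S_uuu = 263.6, S_uud = 131.8, S_udd = 65.91, S_ddd = 32.95
Terminal payoffs (K − S): max(-127.6, 0) = 0, max(4.18, 0) = 4.18, max(70.09, 0) = 70.09, max(103, 0) = 103
Node uu (S = 202.8): continuation = e^(−0.07)·[0.6500·0.0000 + 0.3500·4.1800] = 1.3640; exercise value = 0.0000 ≤ continuation, so V_uu = 1.3640
Node ud (S = 101.4): continuation = e^(−0.07)·[0.6500·4.1800 + 0.3500·70.0900] = 25.4056; exercise value = 34.6000 > continuation, so V_ud = 34.6000 (exercise)
Node dd (S = 50.7): continuation = e^(−0.07)·[0.6500·70.0900 + 0.3500·103.0450] = 76.1056; exercise value = 85.3000 > continuation, so V_dd = 85.3000 (exercise)
Node u (S = 156): continuation = e^(−0.07)·[0.6500·1.3640 + 0.3500·34.6000] = 12.1176; exercise value = 0.0000 ≤ continuation, so V_u = 12.1176
Node d (S = 78): continuation = e^(−0.07)·[0.6500·34.6000 + 0.3500·85.3000] = 48.8056; exercise value = 58.0000 > continuation, so V_d = 58.0000 (exercise)
Node 0 (S = 120): continuation = e^(−0.07)·[0.6500·12.1176 + 0.3500·58.0000] = 26.2710; exercise value = 16.0000 ≤ continuation, so V_0 = 26.2710

£26.27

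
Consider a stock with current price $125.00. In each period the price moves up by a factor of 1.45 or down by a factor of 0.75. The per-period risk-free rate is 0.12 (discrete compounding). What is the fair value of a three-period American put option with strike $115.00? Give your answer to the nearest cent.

Risk-neutral probability p = (1 + 0.12 − 0.75)/(1.45 − 0.75) = 0.3700/0.7000 = 0.5286
Terminal stock prices: S_uuu = 381.1, S_uud = 197.1, S_udd = 102, S_ddd = 52.73
Terminal payoffs (K − S): max(-266.1, 0) = 0, max(-82.11, 0) = 0, max(13.05, 0) = 13.05, max(62.27, 0) = 62.27
Node uu (S = 262.8): continuation = 1/1.12·[0.5286·0.0000 + 0.4714·0.0000] = 0.0000; exercise value = 0.0000 ≤ continuation, so V_uu = 0.0000
Node ud (S = 135.9): continuation = 1/1.12·[0.5286·0.0000 + 0.4714·13.0469] = 5.4917; exercise value = 0.0000 ≤ continuation, so V_ud = 5.4917
Node dd (S = 70.31): continuation = 1/1.12·[0.5286·13.0469 + 0.4714·62.2656] = 32.3661; exercise value = 44.6875 > continuation, so V_dd = 44.6875 (exercise)
Node u (S = 181.2): continuation = 1/1.12·[0.5286·0.0000 + 0.4714·5.4917] = 2.3115; exercise value = 0.0000 ≤ continuation, so V_u = 2.3115
Node d (S = 93.75): continuation = 1/1.12·[0.5286·5.4917 + 0.4714·44.6875] = 21.4015; exercise value = 21.2500 ≤ continuation, so V_d = 21.4015
Node 0 (S = 125): continuation = 1/1.12·[0.5286·2.3115 + 0.4714·21.4015] = 10.0992; exercise value = 0.0000 ≤ continuation, so V_0 = 10.0992

$10.10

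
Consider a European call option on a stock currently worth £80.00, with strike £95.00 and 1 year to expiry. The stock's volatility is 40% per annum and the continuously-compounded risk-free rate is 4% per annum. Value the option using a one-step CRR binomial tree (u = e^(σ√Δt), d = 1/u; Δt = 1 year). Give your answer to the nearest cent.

£10.55

CRR parameters: u = e^(σ√Δt) = e^(0.4·√1) = 1.4918, d = 1/u = 0.6703
Per-period rate: rΔt = 0.04·1 = 0.04, so R = e^0.04 = 1.0408
Risk-neutral probability p = (e^0.04 − 0.6703)/(1.4918 − 0.6703) = 0.3705/0.8215 = 0.4510
Terminal stock prices: S_u = 119.3, S_d = 53.63
Terminal payoffs (S − K): max(24.35, 0) = 24.35, max(-41.37, 0) = 0
Node 0 (S = 80): V_0 = e^(−0.04)·[0.4510·24.3460 + 0.5490·0.0000] = 10.5493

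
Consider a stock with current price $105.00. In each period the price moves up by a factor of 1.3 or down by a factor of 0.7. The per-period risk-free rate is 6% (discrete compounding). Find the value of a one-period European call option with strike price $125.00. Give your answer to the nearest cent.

$6.51

Risk-neutral probability p = (1 + 0.06 − 0.7)/(1.3 − 0.7) = 0.3600/0.6000 = 0.6000
Terminal stock prices: S_u = 136.5, S_d = 73.5
Terminal payoffs (S − K): max(11.5, 0) = 11.5, max(-51.5, 0) = 0
Node 0 (S = 105): V_0 = 1/1.06·[0.6000·11.5000 + 0.4000·0.0000] = 6.5094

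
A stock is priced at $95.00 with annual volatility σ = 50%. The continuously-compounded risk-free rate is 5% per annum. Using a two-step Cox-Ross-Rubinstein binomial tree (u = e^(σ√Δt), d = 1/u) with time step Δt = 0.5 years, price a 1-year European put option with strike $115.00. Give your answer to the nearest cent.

CRR parameters: u = e^(σ√Δt) = e^(0.5·√0.5) = 1.4241, d = 1/u = 0.7022
Per-period rate: rΔt = 0.05·0.5 = 0.025, so R = e^0.025 = 1.0253
Risk-neutral probability p = (e^0.025 − 0.7022)/(1.4241 − 0.7022) = 0.3231/0.7219 = 0.4476
Terminal stock prices: S_uu = 192.7, S_ud = 95, S_dd = 46.84
Terminal payoffs (K − S): max(-77.67, 0) = 0, max(20, 0) = 20, max(68.16, 0) = 68.16
Node u (S = 135.3): V_u = e^(−0.025)·[0.4476·0.0000 + 0.5524·20.0000] = 10.7755
Node d (S = 66.71): V_d = e^(−0.025)·[0.4476·20.0000 + 0.5524·68.1585] = 45.4527
Node 0 (S = 95): V_0 = e^(−0.025)·[0.4476·10.7755 + 0.5524·45.4527] = 29.1926

$29.19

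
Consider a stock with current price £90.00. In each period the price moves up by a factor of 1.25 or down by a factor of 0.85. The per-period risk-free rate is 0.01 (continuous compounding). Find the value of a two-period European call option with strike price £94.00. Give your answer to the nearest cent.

£8.08

Risk-neutral probability p = (e^0.01 − 0.85)/(1.25 − 0.85) = 0.1601/0.4000 = 0.4001
Terminal stock prices: S_uu = 140.6, S_ud = 95.62, S_dd = 65.02
Terminal payoffs (S − K): max(46.62, 0) = 46.62, max(1.625, 0) = 1.625, max(-28.98, 0) = 0
Node u (S = 112.5): V_u = e^(−0.01)·[0.4001·46.6250 + 0.5999·1.6250] = 19.4353
Node d (S = 76.5): V_d = e^(−0.01)·[0.4001·1.6250 + 0.5999·0.0000] = 0.6437
Node 0 (S = 90): V_0 = e^(−0.01)·[0.4001·19.4353 + 0.5999·0.6437] = 8.0815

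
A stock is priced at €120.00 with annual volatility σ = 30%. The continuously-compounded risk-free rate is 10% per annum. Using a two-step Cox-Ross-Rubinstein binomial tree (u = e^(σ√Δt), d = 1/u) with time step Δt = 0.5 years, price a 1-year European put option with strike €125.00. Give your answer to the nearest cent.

€10.10

CRR parameters: u = e^(σ√Δt) = e^(0.3·√0.5) = 1.2363, d = 1/u = 0.8089
Per-period rate: rΔt = 0.1·0.5 = 0.05, so R = e^0.05 = 1.0513
Risk-neutral probability p = (e^0.05 − 0.8089)/(1.2363 − 0.8089) = 0.2424/0.4275 = 0.5671
Terminal stock prices: S_uu = 183.4, S_ud = 120, S_dd = 78.51
Terminal payoffs (K − S): max(-58.42, 0) = 0, max(5, 0) = 5, max(46.49, 0) = 46.49
Node u (S = 148.4): V_u = e^(−0.05)·[0.5671·0.0000 + 0.4329·5.0000] = 2.0589
Node d (S = 97.06): V_d = e^(−0.05)·[0.5671·5.0000 + 0.4329·46.4899] = 21.8407
Node 0 (S = 120): V_0 = e^(−0.05)·[0.5671·2.0589 + 0.4329·21.8407] = 10.1042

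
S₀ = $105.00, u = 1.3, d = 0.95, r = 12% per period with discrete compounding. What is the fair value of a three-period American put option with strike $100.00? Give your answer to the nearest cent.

$1.10

Risk-neutral probability p = (1 + 0.12 − 0.95)/(1.3 − 0.95) = 0.1700/0.3500 = 0.4857
Terminal stock prices: S_uuu = 230.7, S_uud = 168.6, S_udd = 123.2, S_ddd = 90.02
Terminal payoffs (K − S): max(-130.7, 0) = 0, max(-68.58, 0) = 0, max(-23.19, 0) = 0, max(9.976, 0) = 9.976
Node uu (S = 177.5): continuation = 1/1.12·[0.4857·0.0000 + 0.5143·0.0000] = 0.0000; exercise value = 0.0000 ≤ continuation, so V_uu = 0.0000
Node ud (S = 129.7): continuation = 1/1.12·[0.4857·0.0000 + 0.5143·0.0000] = 0.0000; exercise value = 0.0000 ≤ continuation, so V_ud = 0.0000
Node dd (S = 94.76): continuation = 1/1.12·[0.4857·0.0000 + 0.5143·9.9756] = 4.5806; exercise value = 5.2375 > continuation, so V_dd = 5.2375 (exercise)
Node u (S = 136.5): continuation = 1/1.12·[0.4857·0.0000 + 0.5143·0.0000] = 0.0000; exercise value = 0.0000 ≤ continuation, so V_u = 0.0000
Node d (S = 99.75): continuation = 1/1.12·[0.4857·0.0000 + 0.5143·5.2375] = 2.4050; exercise value = 0.2500 ≤ continuation, so V_d = 2.4050
Node 0 (S = 105): continuation = 1/1.12·[0.4857·0.0000 + 0.5143·2.4050] = 1.1043; exercise value = 0.0000 ≤ continuation, so V_0 = 1.1043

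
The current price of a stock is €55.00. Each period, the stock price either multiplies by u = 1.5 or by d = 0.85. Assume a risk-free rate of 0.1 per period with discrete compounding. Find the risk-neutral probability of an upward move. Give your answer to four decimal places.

Risk-neutral probability p = (1 + 0.1 − 0.85)/(1.5 − 0.85) = 0.2500/0.6500 = 0.3846

p = 0.3846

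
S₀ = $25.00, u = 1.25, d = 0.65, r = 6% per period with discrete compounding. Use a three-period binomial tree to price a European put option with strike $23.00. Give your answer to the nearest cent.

$2.12

Risk-neutral probability p = (1 + 0.06 − 0.65)/(1.25 − 0.65) = 0.4100/0.6000 = 0.6833
Terminal stock prices: S_uuu = 48.83, S_uud = 25.39, S_udd = 13.2, S_ddd = 6.866
Terminal payoffs (K − S): max(-25.83, 0) = 0, max(-2.391, 0) = 0, max(9.797, 0) = 9.797, max(16.13, 0) = 16.13
Node uu (S = 39.06): V_uu = 1/1.06·[0.6833·0.0000 + 0.3167·0.0000] = 0.0000
Node ud (S = 20.31): V_ud = 1/1.06·[0.6833·0.0000 + 0.3167·9.7969] = 2.9267
Node dd (S = 10.56): V_dd = 1/1.06·[0.6833·9.7969 + 0.3167·16.1344] = 11.1356
Node u (S = 31.25): V_u = 1/1.06·[0.6833·0.0000 + 0.3167·2.9267] = 0.8743
Node d (S = 16.25): V_d = 1/1.06·[0.6833·2.9267 + 0.3167·11.1356] = 5.2134
Node 0 (S = 25): V_0 = 1/1.06·[0.6833·0.8743 + 0.3167·5.2134] = 2.1211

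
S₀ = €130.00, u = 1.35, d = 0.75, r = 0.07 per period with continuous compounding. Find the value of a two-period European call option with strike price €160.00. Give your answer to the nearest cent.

€19.32

Risk-neutral probability p = (e^0.07 − 0.75)/(1.35 − 0.75) = 0.3225/0.6000 = 0.5375
Terminal stock prices: S_uu = 236.9, S_ud = 131.6, S_dd = 73.12
Terminal payoffs (S − K): max(76.93, 0) = 76.93, max(-28.38, 0) = 0, max(-86.88, 0) = 0
Node u (S = 175.5): V_u = e^(−0.07)·[0.5375·76.9250 + 0.4625·0.0000] = 38.5528
Node d (S = 97.5): V_d = e^(−0.07)·[0.5375·0.0000 + 0.4625·0.0000] = 0.0000
Node 0 (S = 130): V_0 = e^(−0.07)·[0.5375·38.5528 + 0.4625·0.0000] = 19.3217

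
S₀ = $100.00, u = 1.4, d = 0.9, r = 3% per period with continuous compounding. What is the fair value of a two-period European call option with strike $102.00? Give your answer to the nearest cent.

Risk-neutral probability p = (e^0.03 − 0.9)/(1.4 − 0.9) = 0.1305/0.5000 = 0.2609
Terminal stock prices: S_uu = 196, S_ud = 126, S_dd = 81
Terminal payoffs (S − K): max(94, 0) = 94, max(24, 0) = 24, max(-21, 0) = 0
Node u (S = 140): V_u = e^(−0.03)·[0.2609·94.0000 + 0.7391·24.0000] = 41.0146
Node d (S = 90): V_d = e^(−0.03)·[0.2609·24.0000 + 0.7391·0.0000] = 6.0768
Node 0 (S = 100): V_0 = e^(−0.03)·[0.2609·41.0146 + 0.7391·6.0768] = 14.7433

$14.74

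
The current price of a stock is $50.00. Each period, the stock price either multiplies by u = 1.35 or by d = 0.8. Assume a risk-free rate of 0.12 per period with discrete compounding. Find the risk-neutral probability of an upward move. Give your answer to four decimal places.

p = 0.5818

Risk-neutral probability p = (1 + 0.12 − 0.8)/(1.35 − 0.8) = 0.3200/0.5500 = 0.5818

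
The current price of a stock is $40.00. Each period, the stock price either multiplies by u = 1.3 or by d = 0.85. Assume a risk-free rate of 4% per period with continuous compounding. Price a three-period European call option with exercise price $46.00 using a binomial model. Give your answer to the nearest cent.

$5.99

Risk-neutral probability p = (e^0.04 − 0.85)/(1.3 − 0.85) = 0.1908/0.4500 = 0.4240
Terminal stock prices: S_uuu = 87.88, S_uud = 57.46, S_udd = 37.57, S_ddd = 24.56
Terminal payoffs (S − K): max(41.88, 0) = 41.88, max(11.46, 0) = 11.46, max(-8.43, 0) = 0, max(-21.44, 0) = 0
Node uu (S = 67.6): V_uu = e^(−0.04)·[0.4240·41.8800 + 0.5760·11.4600] = 23.4037
Node ud (S = 44.2): V_ud = e^(−0.04)·[0.4240·11.4600 + 0.5760·0.0000] = 4.6688
Node dd (S = 28.9): V_dd = e^(−0.04)·[0.4240·0.0000 + 0.5760·0.0000] = 0.0000
Node u (S = 52): V_u = e^(−0.04)·[0.4240·23.4037 + 0.5760·4.6688] = 12.1183
Node d (S = 34): V_d = e^(−0.04)·[0.4240·4.6688 + 0.5760·0.0000] = 1.9020
Node 0 (S = 40): V_0 = e^(−0.04)·[0.4240·12.1183 + 0.5760·1.9020] = 5.9895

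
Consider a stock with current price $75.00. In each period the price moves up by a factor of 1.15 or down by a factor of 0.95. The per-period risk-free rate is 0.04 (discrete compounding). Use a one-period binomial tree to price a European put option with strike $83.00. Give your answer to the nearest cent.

$6.21

Risk-neutral probability p = (1 + 0.04 − 0.95)/(1.15 − 0.95) = 0.0900/0.2000 = 0.4500
Terminal stock prices: S_u = 86.25, S_d = 71.25
Terminal payoffs (K − S): max(-3.25, 0) = 0, max(11.75, 0) = 11.75
Node 0 (S = 75): V_0 = 1/1.04·[0.4500·0.0000 + 0.5500·11.7500] = 6.2139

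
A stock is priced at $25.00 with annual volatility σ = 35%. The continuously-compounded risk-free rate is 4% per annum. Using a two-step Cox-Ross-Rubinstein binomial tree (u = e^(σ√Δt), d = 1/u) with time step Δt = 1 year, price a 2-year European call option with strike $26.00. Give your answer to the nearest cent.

CRR parameters: u = e^(σ√Δt) = e^(0.35·√1) = 1.4191, d = 1/u = 0.7047
Per-period rate: rΔt = 0.04·1 = 0.04, so R = e^0.04 = 1.0408
Risk-neutral probability p = (e^0.04 − 0.7047)/(1.4191 − 0.7047) = 0.3361/0.7144 = 0.4705
Terminal stock prices: S_uu = 50.34, S_ud = 25, S_dd = 12.41
Terminal payoffs (S − K): max(24.34, 0) = 24.34, max(-1, 0) = 0, max(-13.59, 0) = 0
Node u (S = 35.48): V_u = e^(−0.04)·[0.4705·24.3438 + 0.5295·0.0000] = 11.0049
Node d (S = 17.62): V_d = e^(−0.04)·[0.4705·0.0000 + 0.5295·0.0000] = 0.0000
Node 0 (S = 25): V_0 = e^(−0.04)·[0.4705·11.0049 + 0.5295·0.0000] = 4.9749

$4.97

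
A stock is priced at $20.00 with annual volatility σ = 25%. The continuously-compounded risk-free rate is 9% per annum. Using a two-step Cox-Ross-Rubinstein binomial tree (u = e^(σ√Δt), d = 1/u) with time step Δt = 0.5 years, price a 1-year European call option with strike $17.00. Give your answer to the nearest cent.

CRR parameters: u = e^(σ√Δt) = e^(0.25·√0.5) = 1.1934, d = 1/u = 0.8380
Per-period rate: rΔt = 0.09·0.5 = 0.045, so R = e^0.045 = 1.0460
Risk-neutral probability p = (e^0.045 − 0.8380)/(1.1934 − 0.8380) = 0.2081/0.3554 = 0.5854
Terminal stock prices: S_uu = 28.48, S_ud = 20, S_dd = 14.04
Terminal payoffs (S − K): max(11.48, 0) = 11.48, max(3, 0) = 3, max(-2.956, 0) = 0
Node u (S = 23.87): V_u = e^(−0.045)·[0.5854·11.4824 + 0.4146·3.0000] = 7.6153
Node d (S = 16.76): V_d = e^(−0.045)·[0.5854·3.0000 + 0.4146·0.0000] = 1.6790
Node 0 (S = 20): V_0 = e^(−0.045)·[0.5854·7.6153 + 0.4146·1.6790] = 4.9275

$4.93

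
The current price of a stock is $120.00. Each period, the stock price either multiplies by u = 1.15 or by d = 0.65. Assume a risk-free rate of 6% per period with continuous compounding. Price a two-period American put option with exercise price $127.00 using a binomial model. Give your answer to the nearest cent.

$12.94

Risk-neutral probability p = (e^0.06 − 0.65)/(1.15 − 0.65) = 0.4118/0.5000 = 0.8237
Terminal stock prices: S_uu = 158.7, S_ud = 89.7, S_dd = 50.7
Terminal payoffs (K − S): max(-31.7, 0) = 0, max(37.3, 0) = 37.3, max(76.3, 0) = 76.3
Node u (S = 138): continuation = e^(−0.06)·[0.8237·0.0000 + 0.1763·37.3000] = 6.1940; exercise value = 0.0000 ≤ continuation, so V_u = 6.1940
Node d (S = 78): continuation = e^(−0.06)·[0.8237·37.3000 + 0.1763·76.3000] = 41.6041; exercise value = 49.0000 > continuation, so V_d = 49.0000 (exercise)
Node 0 (S = 120): continuation = e^(−0.06)·[0.8237·6.1940 + 0.1763·49.0000] = 12.9416; exercise value = 7.0000 ≤ continuation, so V_0 = 12.9416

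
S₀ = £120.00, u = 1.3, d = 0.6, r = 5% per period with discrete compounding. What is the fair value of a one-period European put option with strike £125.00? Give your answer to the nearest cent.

£18.03

Risk-neutral probability p = (1 + 0.05 − 0.6)/(1.3 − 0.6) = 0.4500/0.7000 = 0.6429
Terminal stock prices: S_u = 156, S_d = 72
Terminal payoffs (K − S): max(-31, 0) = 0, max(53, 0) = 53
Node 0 (S = 120): V_0 = 1/1.05·[0.6429·0.0000 + 0.3571·53.0000] = 18.0272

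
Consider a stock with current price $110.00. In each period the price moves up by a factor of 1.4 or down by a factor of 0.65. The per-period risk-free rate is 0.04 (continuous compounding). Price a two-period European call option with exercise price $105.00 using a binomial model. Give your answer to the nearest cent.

$27.72

Risk-neutral probability p = (e^0.04 − 0.65)/(1.4 − 0.65) = 0.3908/0.7500 = 0.5211
Terminal stock prices: S_uu = 215.6, S_ud = 100.1, S_dd = 46.48
Terminal payoffs (S − K): max(110.6, 0) = 110.6, max(-4.9, 0) = 0, max(-58.52, 0) = 0
Node u (S = 154): V_u = e^(−0.04)·[0.5211·110.6000 + 0.4789·0.0000] = 55.3718
Node d (S = 71.5): V_d = e^(−0.04)·[0.5211·0.0000 + 0.4789·0.0000] = 0.0000
Node 0 (S = 110): V_0 = e^(−0.04)·[0.5211·55.3718 + 0.4789·0.0000] = 27.7218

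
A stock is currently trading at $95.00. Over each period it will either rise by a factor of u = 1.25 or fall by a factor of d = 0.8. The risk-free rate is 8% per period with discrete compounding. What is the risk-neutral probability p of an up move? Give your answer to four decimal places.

Risk-neutral probability p = (1 + 0.08 − 0.8)/(1.25 − 0.8) = 0.2800/0.4500 = 0.6222

p = 0.6222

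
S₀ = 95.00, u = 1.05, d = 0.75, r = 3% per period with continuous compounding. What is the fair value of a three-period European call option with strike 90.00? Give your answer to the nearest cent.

14.91

Risk-neutral probability p = (e^0.03 − 0.75)/(1.05 − 0.75) = 0.2805/0.3000 = 0.9348
Terminal stock prices: S_uuu = 110, S_uud = 78.55, S_udd = 56.11, S_ddd = 40.08
Terminal payoffs (S − K): max(19.97, 0) = 19.97, max(-11.45, 0) = 0, max(-33.89, 0) = 0, max(-49.92, 0) = 0
Node uu (S = 104.7): V_uu = e^(−0.03)·[0.9348·19.9744 + 0.0652·0.0000] = 18.1211
Node ud (S = 74.81): V_ud = e^(−0.03)·[0.9348·0.0000 + 0.0652·0.0000] = 0.0000
Node dd (S = 53.44): V_dd = e^(−0.03)·[0.9348·0.0000 + 0.0652·0.0000] = 0.0000
Node u (S = 99.75): V_u = e^(−0.03)·[0.9348·18.1211 + 0.0652·0.0000] = 16.4399
Node d (S = 71.25): V_d = e^(−0.03)·[0.9348·0.0000 + 0.0652·0.0000] = 0.0000
Node 0 (S = 95): V_0 = e^(−0.03)·[0.9348·16.4399 + 0.0652·0.0000] = 14.9146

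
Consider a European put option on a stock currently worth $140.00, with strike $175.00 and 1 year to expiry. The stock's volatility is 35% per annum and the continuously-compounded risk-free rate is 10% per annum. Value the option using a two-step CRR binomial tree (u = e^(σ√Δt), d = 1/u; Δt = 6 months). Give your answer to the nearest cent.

CRR parameters: u = e^(σ√Δt) = e^(0.35·√0.5) = 1.2808, d = 1/u = 0.7808
Per-period rate: rΔt = 0.1·0.5 = 0.05, so R = e^0.05 = 1.0513
Risk-neutral probability p = (e^0.05 − 0.7808)/(1.2808 − 0.7808) = 0.2705/0.5000 = 0.5410
Terminal stock prices: S_uu = 229.7, S_ud = 140, S_dd = 85.34
Terminal payoffs (K − S): max(-54.66, 0) = 0, max(35, 0) = 35, max(89.66, 0) = 89.66
Node u (S = 179.3): V_u = e^(−0.05)·[0.5410·0.0000 + 0.4590·35.0000] = 15.2823
Node d (S = 109.3): V_d = e^(−0.05)·[0.5410·35.0000 + 0.4590·89.6579] = 57.1587
Node 0 (S = 140): V_0 = e^(−0.05)·[0.5410·15.2823 + 0.4590·57.1587] = 32.8218

$32.82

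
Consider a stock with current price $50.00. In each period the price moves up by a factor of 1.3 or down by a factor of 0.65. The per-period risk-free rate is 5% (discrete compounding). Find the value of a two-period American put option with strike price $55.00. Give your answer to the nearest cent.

$10.98

Risk-neutral probability p = (1 + 0.05 − 0.65)/(1.3 − 0.65) = 0.4000/0.6500 = 0.6154
Terminal stock prices: S_uu = 84.5, S_ud = 42.25, S_dd = 21.13
Terminal payoffs (K − S): max(-29.5, 0) = 0, max(12.75, 0) = 12.75, max(33.88, 0) = 33.88
Node u (S = 65): continuation = 1/1.05·[0.6154·0.0000 + 0.3846·12.7500] = 4.6703; exercise value = 0.0000 ≤ continuation, so V_u = 4.6703
Node d (S = 32.5): continuation = 1/1.05·[0.6154·12.7500 + 0.3846·33.8750] = 19.8810; exercise value = 22.5000 > continuation, so V_d = 22.5000 (exercise)
Node 0 (S = 50): continuation = 1/1.05·[0.6154·4.6703 + 0.3846·22.5000] = 10.9789; exercise value = 5.0000 ≤ continuation, so V_0 = 10.9789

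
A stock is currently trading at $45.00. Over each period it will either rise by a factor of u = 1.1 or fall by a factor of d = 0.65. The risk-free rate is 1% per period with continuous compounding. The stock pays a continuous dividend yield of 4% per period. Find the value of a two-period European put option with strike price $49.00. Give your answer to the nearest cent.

Per-period risk-free factor R = e^0.01 = 1.0101; dividend-adjusted growth = e^(0.01−0.04) = 0.9704.
Risk-neutral probability p = (0.9704 − 0.65)/(1.1 − 0.65) = 0.3204/0.4500 = 0.7121
Terminal stock prices: S_uu = 54.45, S_ud = 32.18, S_dd = 19.01
Terminal payoffs (K − S): max(-5.45, 0) = 0, max(16.82, 0) = 16.82, max(29.99, 0) = 29.99
Node u (S = 49.5): V_u = e^(−0.01)·[0.7121·0.0000 + 0.2879·16.8250] = 4.7957
Node d (S = 29.25): V_d = e^(−0.01)·[0.7121·16.8250 + 0.2879·29.9875] = 20.4094
Node 0 (S = 45): V_0 = e^(−0.01)·[0.7121·4.7957 + 0.2879·20.4094] = 9.1984

$9.20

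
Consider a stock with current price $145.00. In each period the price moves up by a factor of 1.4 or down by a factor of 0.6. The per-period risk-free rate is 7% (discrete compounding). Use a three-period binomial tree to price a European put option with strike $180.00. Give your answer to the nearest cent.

Risk-neutral probability p = (1 + 0.07 − 0.6)/(1.4 − 0.6) = 0.4700/0.8000 = 0.5875
Terminal stock prices: S_uuu = 397.9, S_uud = 170.5, S_udd = 73.08, S_ddd = 31.32
Terminal payoffs (K − S): max(-217.9, 0) = 0, max(9.48, 0) = 9.48, max(106.9, 0) = 106.9, max(148.7, 0) = 148.7
Node uu (S = 284.2): V_uu = 1/1.07·[0.5875·0.0000 + 0.4125·9.4800] = 3.6547
Node ud (S = 121.8): V_ud = 1/1.07·[0.5875·9.4800 + 0.4125·106.9200] = 46.4243
Node dd (S = 52.2): V_dd = 1/1.07·[0.5875·106.9200 + 0.4125·148.6800] = 116.0243
Node u (S = 203): V_u = 1/1.07·[0.5875·3.6547 + 0.4125·46.4243] = 19.9039
Node d (S = 87): V_d = 1/1.07·[0.5875·46.4243 + 0.4125·116.0243] = 70.2190
Node 0 (S = 145): V_0 = 1/1.07·[0.5875·19.9039 + 0.4125·70.2190] = 37.9989

$38.00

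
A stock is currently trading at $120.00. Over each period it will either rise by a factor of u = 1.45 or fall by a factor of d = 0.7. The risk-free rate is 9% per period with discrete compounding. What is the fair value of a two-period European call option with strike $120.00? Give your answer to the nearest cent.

Risk-neutral probability p = (1 + 0.09 − 0.7)/(1.45 − 0.7) = 0.3900/0.7500 = 0.5200
Terminal stock prices: S_uu = 252.3, S_ud = 121.8, S_dd = 58.8
Terminal payoffs (S − K): max(132.3, 0) = 132.3, max(1.8, 0) = 1.8, max(-61.2, 0) = 0
Node u (S = 174): V_u = 1/1.09·[0.5200·132.3000 + 0.4800·1.8000] = 63.9083
Node d (S = 84): V_d = 1/1.09·[0.5200·1.8000 + 0.4800·0.0000] = 0.8587
Node 0 (S = 120): V_0 = 1/1.09·[0.5200·63.9083 + 0.4800·0.8587] = 30.8665

$30.87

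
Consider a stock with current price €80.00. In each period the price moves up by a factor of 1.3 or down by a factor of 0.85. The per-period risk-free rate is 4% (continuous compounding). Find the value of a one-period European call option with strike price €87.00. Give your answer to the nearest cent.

€6.93

Risk-neutral probability p = (e^0.04 − 0.85)/(1.3 − 0.85) = 0.1908/0.4500 = 0.4240
Terminal stock prices: S_u = 104, S_d = 68
Terminal payoffs (S − K): max(17, 0) = 17, max(-19, 0) = 0
Node 0 (S = 80): V_0 = e^(−0.04)·[0.4240·17.0000 + 0.5760·0.0000] = 6.9258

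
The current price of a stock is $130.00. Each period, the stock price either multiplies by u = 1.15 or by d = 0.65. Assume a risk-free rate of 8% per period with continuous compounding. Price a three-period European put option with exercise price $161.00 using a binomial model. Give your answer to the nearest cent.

$15.44

Risk-neutral probability p = (e^0.08 − 0.65)/(1.15 − 0.65) = 0.4333/0.5000 = 0.8666
Terminal stock prices: S_uuu = 197.7, S_uud = 111.8, S_udd = 63.16, S_ddd = 35.7
Terminal payoffs (K − S): max(-36.71, 0) = 0, max(49.25, 0) = 49.25, max(97.84, 0) = 97.84, max(125.3, 0) = 125.3
Node uu (S = 171.9): V_uu = e^(−0.08)·[0.8666·0.0000 + 0.1334·49.2488] = 6.0659
Node ud (S = 97.17): V_ud = e^(−0.08)·[0.8666·49.2488 + 0.1334·97.8362] = 51.4467
Node dd (S = 54.93): V_dd = e^(−0.08)·[0.8666·97.8362 + 0.1334·125.2987] = 93.6967
Node u (S = 149.5): V_u = e^(−0.08)·[0.8666·6.0659 + 0.1334·51.4467] = 11.1889
Node d (S = 84.5): V_d = e^(−0.08)·[0.8666·51.4467 + 0.1334·93.6967] = 52.6952
Node 0 (S = 130): V_0 = e^(−0.08)·[0.8666·11.1889 + 0.1334·52.6952] = 15.4409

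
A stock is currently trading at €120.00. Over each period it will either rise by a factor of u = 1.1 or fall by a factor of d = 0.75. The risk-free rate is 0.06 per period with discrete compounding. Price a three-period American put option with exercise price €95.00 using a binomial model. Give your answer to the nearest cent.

€0.74

Risk-neutral probability p = (1 + 0.06 − 0.75)/(1.1 − 0.75) = 0.3100/0.3500 = 0.8857
Terminal stock prices: S_uuu = 159.7, S_uud = 108.9, S_udd = 74.25, S_ddd = 50.62
Terminal payoffs (K − S): max(-64.72, 0) = 0, max(-13.9, 0) = 0, max(20.75, 0) = 20.75, max(44.38, 0) = 44.38
Node uu (S = 145.2): continuation = 1/1.06·[0.8857·0.0000 + 0.1143·0.0000] = 0.0000; exercise value = 0.0000 ≤ continuation, so V_uu = 0.0000
Node ud (S = 99): continuation = 1/1.06·[0.8857·0.0000 + 0.1143·20.7500] = 2.2372; exercise value = 0.0000 ≤ continuation, so V_ud = 2.2372
Node dd (S = 67.5): continuation = 1/1.06·[0.8857·20.7500 + 0.1143·44.3750] = 22.1226; exercise value = 27.5000 > continuation, so V_dd = 27.5000 (exercise)
Node u (S = 132): continuation = 1/1.06·[0.8857·0.0000 + 0.1143·2.2372] = 0.2412; exercise value = 0.0000 ≤ continuation, so V_u = 0.2412
Node d (S = 90): continuation = 1/1.06·[0.8857·2.2372 + 0.1143·27.5000] = 4.8343; exercise value = 5.0000 > continuation, so V_d = 5.0000 (exercise)
Node 0 (S = 120): continuation = 1/1.06·[0.8857·0.2412 + 0.1143·5.0000] = 0.7406; exercise value = 0.0000 ≤ continuation, so V_0 = 0.7406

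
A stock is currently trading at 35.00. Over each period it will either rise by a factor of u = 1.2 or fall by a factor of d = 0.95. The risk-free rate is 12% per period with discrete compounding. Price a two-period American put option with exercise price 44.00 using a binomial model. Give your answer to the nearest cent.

Risk-neutral probability p = (1 + 0.12 − 0.95)/(1.2 − 0.95) = 0.1700/0.2500 = 0.6800
Terminal stock prices: S_uu = 50.4, S_ud = 39.9, S_dd = 31.59
Terminal payoffs (K − S): max(-6.4, 0) = 0, max(4.1, 0) = 4.1, max(12.41, 0) = 12.41
Node u (S = 42): continuation = 1/1.12·[0.6800·0.0000 + 0.3200·4.1000] = 1.1714; exercise value = 2.0000 > continuation, so V_u = 2.0000 (exercise)
Node d (S = 33.25): continuation = 1/1.12·[0.6800·4.1000 + 0.3200·12.4125] = 6.0357; exercise value = 10.7500 > continuation, so V_d = 10.7500 (exercise)
Node 0 (S = 35): continuation = 1/1.12·[0.6800·2.0000 + 0.3200·10.7500] = 4.2857; exercise value = 9.0000 > continuation, so V_0 = 9.0000 (exercise)

9.00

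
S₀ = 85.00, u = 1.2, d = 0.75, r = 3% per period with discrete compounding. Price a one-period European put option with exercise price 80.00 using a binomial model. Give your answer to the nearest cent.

Risk-neutral probability p = (1 + 0.03 − 0.75)/(1.2 − 0.75) = 0.2800/0.4500 = 0.6222
Terminal stock prices: S_u = 102, S_d = 63.75
Terminal payoffs (K − S): max(-22, 0) = 0, max(16.25, 0) = 16.25
Node 0 (S = 85): V_0 = 1/1.03·[0.6222·0.0000 + 0.3778·16.2500] = 5.9601

5.96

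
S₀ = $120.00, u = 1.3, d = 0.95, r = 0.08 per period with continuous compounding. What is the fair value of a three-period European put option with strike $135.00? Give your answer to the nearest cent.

Risk-neutral probability p = (e^0.08 − 0.95)/(1.3 − 0.95) = 0.1333/0.3500 = 0.3808
Terminal stock prices: S_uuu = 263.6, S_uud = 192.7, S_udd = 140.8, S_ddd = 102.9
Terminal payoffs (K − S): max(-128.6, 0) = 0, max(-57.66, 0) = 0, max(-5.79, 0) = 0, max(32.12, 0) = 32.12
Node uu (S = 202.8): V_uu = e^(−0.08)·[0.3808·0.0000 + 0.6192·0.0000] = 0.0000
Node ud (S = 148.2): V_ud = e^(−0.08)·[0.3808·0.0000 + 0.6192·0.0000] = 0.0000
Node dd (S = 108.3): V_dd = e^(−0.08)·[0.3808·0.0000 + 0.6192·32.1150] = 18.3561
Node u (S = 156): V_u = e^(−0.08)·[0.3808·0.0000 + 0.6192·0.0000] = 0.0000
Node d (S = 114): V_d = e^(−0.08)·[0.3808·0.0000 + 0.6192·18.3561] = 10.4919
Node 0 (S = 120): V_0 = e^(−0.08)·[0.3808·0.0000 + 0.6192·10.4919] = 5.9969

$6.00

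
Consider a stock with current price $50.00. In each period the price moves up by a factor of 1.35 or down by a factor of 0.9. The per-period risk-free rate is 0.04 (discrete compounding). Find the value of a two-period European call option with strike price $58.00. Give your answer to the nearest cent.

$4.05

Risk-neutral probability p = (1 + 0.04 − 0.9)/(1.35 − 0.9) = 0.1400/0.4500 = 0.3111
Terminal stock prices: S_uu = 91.13, S_ud = 60.75, S_dd = 40.5
Terminal payoffs (S − K): max(33.13, 0) = 33.13, max(2.75, 0) = 2.75, max(-17.5, 0) = 0
Node u (S = 67.5): V_u = 1/1.04·[0.3111·33.1250 + 0.6889·2.7500] = 11.7308
Node d (S = 45): V_d = 1/1.04·[0.3111·2.7500 + 0.6889·0.0000] = 0.8226
Node 0 (S = 50): V_0 = 1/1.04·[0.3111·11.7308 + 0.6889·0.8226] = 4.0541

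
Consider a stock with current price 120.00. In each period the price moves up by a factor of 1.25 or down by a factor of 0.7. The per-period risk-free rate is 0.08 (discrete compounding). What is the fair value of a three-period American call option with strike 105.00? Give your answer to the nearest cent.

Risk-neutral probability p = (1 + 0.08 − 0.7)/(1.25 − 0.7) = 0.3800/0.5500 = 0.6909
Terminal stock prices: S_uuu = 234.4, S_uud = 131.2, S_udd = 73.5, S_ddd = 41.16
Terminal payoffs (S − K): max(129.4, 0) = 129.4, max(26.25, 0) = 26.25, max(-31.5, 0) = 0, max(-63.84, 0) = 0
Node uu (S = 187.5): continuation = 1/1.08·[0.6909·129.3750 + 0.3091·26.2500] = 90.2778; exercise value = 82.5000 ≤ continuation, so V_uu = 90.2778
Node ud (S = 105): continuation = 1/1.08·[0.6909·26.2500 + 0.3091·0.0000] = 16.7929; exercise value = 0.0000 ≤ continuation, so V_ud = 16.7929
Node dd (S = 58.8): continuation = 1/1.08·[0.6909·0.0000 + 0.3091·0.0000] = 0.0000; exercise value = 0.0000 ≤ continuation, so V_dd = 0.0000
Node u (S = 150): continuation = 1/1.08·[0.6909·90.2778 + 0.3091·16.7929] = 62.5595; exercise value = 45.0000 ≤ continuation, so V_u = 62.5595
Node d (S = 84): continuation = 1/1.08·[0.6909·16.7929 + 0.3091·0.0000] = 10.7430; exercise value = 0.0000 ≤ continuation, so V_d = 10.7430
Node 0 (S = 120): continuation = 1/1.08·[0.6909·62.5595 + 0.3091·10.7430] = 43.0958; exercise value = 15.0000 ≤ continuation, so V_0 = 43.0958

43.10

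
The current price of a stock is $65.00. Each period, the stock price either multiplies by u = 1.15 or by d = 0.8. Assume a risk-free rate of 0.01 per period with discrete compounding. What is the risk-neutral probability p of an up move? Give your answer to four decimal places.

Risk-neutral probability p = (1 + 0.01 − 0.8)/(1.15 − 0.8) = 0.2100/0.3500 = 0.6000

p = 0.6000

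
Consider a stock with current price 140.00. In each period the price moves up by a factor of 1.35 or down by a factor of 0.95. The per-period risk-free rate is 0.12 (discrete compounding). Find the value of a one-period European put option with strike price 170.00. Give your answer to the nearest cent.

Risk-neutral probability p = (1 + 0.12 − 0.95)/(1.35 − 0.95) = 0.1700/0.4000 = 0.4250
Terminal stock prices: S_u = 189, S_d = 133
Terminal payoffs (K − S): max(-19, 0) = 0, max(37, 0) = 37
Node 0 (S = 140): V_0 = 1/1.12·[0.4250·0.0000 + 0.5750·37.0000] = 18.9955

19.00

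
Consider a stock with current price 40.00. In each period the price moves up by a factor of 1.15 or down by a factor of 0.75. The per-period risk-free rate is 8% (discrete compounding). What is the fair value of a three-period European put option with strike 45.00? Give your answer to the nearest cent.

2.78

Risk-neutral probability p = (1 + 0.08 − 0.75)/(1.15 − 0.75) = 0.3300/0.4000 = 0.8250
Terminal stock prices: S_uuu = 60.83, S_uud = 39.67, S_udd = 25.88, S_ddd = 16.88
Terminal payoffs (K − S): max(-15.83, 0) = 0, max(5.325, 0) = 5.325, max(19.12, 0) = 19.12, max(28.12, 0) = 28.12
Node uu (S = 52.9): V_uu = 1/1.08·[0.8250·0.0000 + 0.1750·5.3250] = 0.8628
Node ud (S = 34.5): V_ud = 1/1.08·[0.8250·5.3250 + 0.1750·19.1250] = 7.1667
Node dd (S = 22.5): V_dd = 1/1.08·[0.8250·19.1250 + 0.1750·28.1250] = 19.1667
Node u (S = 46): V_u = 1/1.08·[0.8250·0.8628 + 0.1750·7.1667] = 1.8204
Node d (S = 30): V_d = 1/1.08·[0.8250·7.1667 + 0.1750·19.1667] = 8.5802
Node 0 (S = 40): V_0 = 1/1.08·[0.8250·1.8204 + 0.1750·8.5802] = 2.7809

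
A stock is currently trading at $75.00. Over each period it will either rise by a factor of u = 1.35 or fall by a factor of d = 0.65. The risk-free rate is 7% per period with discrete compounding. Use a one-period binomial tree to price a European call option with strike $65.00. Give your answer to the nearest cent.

Risk-neutral probability p = (1 + 0.07 − 0.65)/(1.35 − 0.65) = 0.4200/0.7000 = 0.6000
Terminal stock prices: S_u = 101.2, S_d = 48.75
Terminal payoffs (S − K): max(36.25, 0) = 36.25, max(-16.25, 0) = 0
Node 0 (S = 75): V_0 = 1/1.07·[0.6000·36.2500 + 0.4000·0.0000] = 20.3271

$20.33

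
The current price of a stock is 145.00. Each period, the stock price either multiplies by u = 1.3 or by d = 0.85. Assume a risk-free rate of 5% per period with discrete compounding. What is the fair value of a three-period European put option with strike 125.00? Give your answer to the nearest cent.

5.33

Risk-neutral probability p = (1 + 0.05 − 0.85)/(1.3 − 0.85) = 0.2000/0.4500 = 0.4444
Terminal stock prices: S_uuu = 318.6, S_uud = 208.3, S_udd = 136.2, S_ddd = 89.05
Terminal payoffs (K − S): max(-193.6, 0) = 0, max(-83.29, 0) = 0, max(-11.19, 0) = 0, max(35.95, 0) = 35.95
Node uu (S = 245.1): V_uu = 1/1.05·[0.4444·0.0000 + 0.5556·0.0000] = 0.0000
Node ud (S = 160.2): V_ud = 1/1.05·[0.4444·0.0000 + 0.5556·0.0000] = 0.0000
Node dd (S = 104.8): V_dd = 1/1.05·[0.4444·0.0000 + 0.5556·35.9519] = 19.0222
Node u (S = 188.5): V_u = 1/1.05·[0.4444·0.0000 + 0.5556·0.0000] = 0.0000
Node d (S = 123.2): V_d = 1/1.05·[0.4444·0.0000 + 0.5556·19.0222] = 10.0646
Node 0 (S = 145): V_0 = 1/1.05·[0.4444·0.0000 + 0.5556·10.0646] = 5.3252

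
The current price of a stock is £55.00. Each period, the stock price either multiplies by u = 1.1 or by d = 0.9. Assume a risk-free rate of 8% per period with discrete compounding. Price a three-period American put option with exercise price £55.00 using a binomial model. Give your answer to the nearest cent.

£0.55

Risk-neutral probability p = (1 + 0.08 − 0.9)/(1.1 − 0.9) = 0.1800/0.2000 = 0.9000
Terminal stock prices: S_uuu = 73.21, S_uud = 59.9, S_udd = 49.01, S_ddd = 40.1
Terminal payoffs (K − S): max(-18.21, 0) = 0, max(-4.895, 0) = 0, max(5.995, 0) = 5.995, max(14.9, 0) = 14.9
Node uu (S = 66.55): continuation = 1/1.08·[0.9000·0.0000 + 0.1000·0.0000] = 0.0000; exercise value = 0.0000 ≤ continuation, so V_uu = 0.0000
Node ud (S = 54.45): continuation = 1/1.08·[0.9000·0.0000 + 0.1000·5.9950] = 0.5551; exercise value = 0.5500 ≤ continuation, so V_ud = 0.5551
Node dd (S = 44.55): continuation = 1/1.08·[0.9000·5.9950 + 0.1000·14.9050] = 6.3759; exercise value = 10.4500 > continuation, so V_dd = 10.4500 (exercise)
Node u (S = 60.5): continuation = 1/1.08·[0.9000·0.0000 + 0.1000·0.5551] = 0.0514; exercise value = 0.0000 ≤ continuation, so V_u = 0.0514
Node d (S = 49.5): continuation = 1/1.08·[0.9000·0.5551 + 0.1000·10.4500] = 1.4302; exercise value = 5.5000 > continuation, so V_d = 5.5000 (exercise)
Node 0 (S = 55): continuation = 1/1.08·[0.9000·0.0514 + 0.1000·5.5000] = 0.5521; exercise value = 0.0000 ≤ continuation, so V_0 = 0.5521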